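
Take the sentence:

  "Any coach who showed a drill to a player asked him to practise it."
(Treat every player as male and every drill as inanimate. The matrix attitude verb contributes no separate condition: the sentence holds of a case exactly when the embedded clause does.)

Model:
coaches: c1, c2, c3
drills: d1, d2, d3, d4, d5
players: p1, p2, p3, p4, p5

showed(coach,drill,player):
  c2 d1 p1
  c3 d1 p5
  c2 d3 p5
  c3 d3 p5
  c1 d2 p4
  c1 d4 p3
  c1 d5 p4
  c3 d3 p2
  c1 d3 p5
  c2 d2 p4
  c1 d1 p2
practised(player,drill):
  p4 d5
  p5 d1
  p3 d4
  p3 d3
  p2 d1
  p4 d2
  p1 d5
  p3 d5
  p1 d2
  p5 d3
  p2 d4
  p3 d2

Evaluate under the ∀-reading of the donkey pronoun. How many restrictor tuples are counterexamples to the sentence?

"him" takes "a player" as antecedent and "it" takes "a drill"; both are donkey pronouns co-varying with the restrictor.
Strong reading: for every (c,d,p) with showed(c,d,p), practised(p,d).
Restrictor triples: (c1,d1,p2)→practised(p2,d1) ✓  (c1,d2,p4)→practised(p4,d2) ✓  (c1,d3,p5)→practised(p5,d3) ✓  (c1,d4,p3)→practised(p3,d4) ✓  (c1,d5,p4)→practised(p4,d5) ✓  (c2,d1,p1)→practised(p1,d1) ✗  (c2,d2,p4)→practised(p4,d2) ✓  (c2,d3,p5)→practised(p5,d3) ✓  (c3,d1,p5)→practised(p5,d1) ✓  (c3,d3,p2)→practised(p2,d3) ✗  (c3,d3,p5)→practised(p5,d3) ✓
Counterexamples (restrictor triples failing the scope): 2.

2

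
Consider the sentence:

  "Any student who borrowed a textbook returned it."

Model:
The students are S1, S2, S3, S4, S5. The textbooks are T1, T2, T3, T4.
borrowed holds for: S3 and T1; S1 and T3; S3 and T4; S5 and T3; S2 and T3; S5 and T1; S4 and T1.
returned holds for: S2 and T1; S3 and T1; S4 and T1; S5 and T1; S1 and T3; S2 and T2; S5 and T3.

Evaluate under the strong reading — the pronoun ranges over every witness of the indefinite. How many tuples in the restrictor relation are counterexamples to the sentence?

2

"it" takes "a textbook" as antecedent — a donkey pronoun bound across the clause boundary.
Strong reading: for every (s,t) with borrowed(s,t), returned(s,t).
Restrictor pairs: (S1,T3) ✓  (S2,T3) ✗  (S3,T1) ✓  (S3,T4) ✗  (S4,T1) ✓  (S5,T1) ✓  (S5,T3) ✓
Counterexamples (restrictor pairs failing the scope): 2.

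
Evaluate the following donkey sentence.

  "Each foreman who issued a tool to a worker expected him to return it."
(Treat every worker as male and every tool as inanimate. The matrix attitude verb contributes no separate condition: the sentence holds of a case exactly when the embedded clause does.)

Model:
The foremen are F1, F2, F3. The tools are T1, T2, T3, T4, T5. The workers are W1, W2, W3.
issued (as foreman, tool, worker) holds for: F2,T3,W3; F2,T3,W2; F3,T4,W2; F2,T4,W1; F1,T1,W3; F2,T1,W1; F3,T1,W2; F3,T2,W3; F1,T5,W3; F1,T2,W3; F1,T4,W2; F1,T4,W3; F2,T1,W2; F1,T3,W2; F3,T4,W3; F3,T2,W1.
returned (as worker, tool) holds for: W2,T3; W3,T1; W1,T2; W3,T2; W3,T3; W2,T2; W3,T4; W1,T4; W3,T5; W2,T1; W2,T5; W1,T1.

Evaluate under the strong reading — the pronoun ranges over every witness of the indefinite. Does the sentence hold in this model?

False

"him" takes "a worker" as antecedent and "it" takes "a tool"; both are donkey pronouns co-varying with the restrictor.
Strong reading: for every (f,t,w) with issued(f,t,w), returned(w,t).
Restrictor triples: (F1,T1,W3)→returned(W3,T1) ✓  (F1,T2,W3)→returned(W3,T2) ✓  (F1,T3,W2)→returned(W2,T3) ✓  (F1,T4,W2)→returned(W2,T4) ✗  (F1,T4,W3)→returned(W3,T4) ✓  (F1,T5,W3)→returned(W3,T5) ✓  (F2,T1,W1)→returned(W1,T1) ✓  (F2,T1,W2)→returned(W2,T1) ✓  (F2,T3,W2)→returned(W2,T3) ✓  (F2,T3,W3)→returned(W3,T3) ✓  (F2,T4,W1)→returned(W1,T4) ✓  (F3,T1,W2)→returned(W2,T1) ✓  (F3,T2,W1)→returned(W1,T2) ✓  (F3,T2,W3)→returned(W3,T2) ✓  (F3,T4,W2)→returned(W2,T4) ✗  (F3,T4,W3)→returned(W3,T4) ✓
Counterexample: (F1,T4,W2) — returned(W2,T4) does not hold.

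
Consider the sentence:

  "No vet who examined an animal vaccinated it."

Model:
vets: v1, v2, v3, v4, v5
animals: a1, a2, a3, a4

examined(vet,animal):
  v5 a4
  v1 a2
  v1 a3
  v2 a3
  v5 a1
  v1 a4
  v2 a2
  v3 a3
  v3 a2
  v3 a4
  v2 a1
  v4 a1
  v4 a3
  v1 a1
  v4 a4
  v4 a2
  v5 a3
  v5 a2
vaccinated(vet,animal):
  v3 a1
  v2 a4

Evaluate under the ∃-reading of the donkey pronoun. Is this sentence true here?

True

"it" takes "an animal" as antecedent — a donkey pronoun bound across the clause boundary.
Truth condition: for no (v,a) with examined(v,a) does vaccinated(v,a) hold.
Restrictor pairs — does the scope hold? (v1,a1):fails  (v1,a2):fails  (v1,a3):fails  (v1,a4):fails  (v2,a1):fails  (v2,a2):fails  (v2,a3):fails  (v3,a2):fails  (v3,a3):fails  (v3,a4):fails  (v4,a1):fails  (v4,a2):fails  (v4,a3):fails  (v4,a4):fails  (v5,a1):fails  (v5,a2):fails  (v5,a3):fails  (v5,a4):fails
Scope holds for no restrictor pair, so the sentence is true.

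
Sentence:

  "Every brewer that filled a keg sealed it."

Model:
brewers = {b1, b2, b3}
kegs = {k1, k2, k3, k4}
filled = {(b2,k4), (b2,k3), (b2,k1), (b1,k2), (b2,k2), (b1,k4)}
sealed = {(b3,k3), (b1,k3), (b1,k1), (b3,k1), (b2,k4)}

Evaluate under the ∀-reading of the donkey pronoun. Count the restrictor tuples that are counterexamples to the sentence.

5

"it" takes "a keg" as antecedent — a donkey pronoun bound across the clause boundary.
Strong reading: for every (b,k) with filled(b,k), sealed(b,k).
Restrictor pairs: (b1,k2) ✗  (b1,k4) ✗  (b2,k1) ✗  (b2,k2) ✗  (b2,k3) ✗  (b2,k4) ✓
Counterexamples (restrictor pairs failing the scope): 5.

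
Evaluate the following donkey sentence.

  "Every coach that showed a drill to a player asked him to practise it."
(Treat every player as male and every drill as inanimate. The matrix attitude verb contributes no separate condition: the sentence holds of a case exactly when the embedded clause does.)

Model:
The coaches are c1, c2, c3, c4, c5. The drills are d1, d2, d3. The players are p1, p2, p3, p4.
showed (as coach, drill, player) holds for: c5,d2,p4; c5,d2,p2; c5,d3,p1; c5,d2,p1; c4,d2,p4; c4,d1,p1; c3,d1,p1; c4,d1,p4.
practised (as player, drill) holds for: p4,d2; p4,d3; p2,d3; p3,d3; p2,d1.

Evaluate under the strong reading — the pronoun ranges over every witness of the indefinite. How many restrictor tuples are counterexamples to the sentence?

6

"him" takes "a player" as antecedent and "it" takes "a drill"; both are donkey pronouns co-varying with the restrictor.
Strong reading: for every (c,d,p) with showed(c,d,p), practised(p,d).
Restrictor triples: (c3,d1,p1)→practised(p1,d1) ✗  (c4,d1,p1)→practised(p1,d1) ✗  (c4,d1,p4)→practised(p4,d1) ✗  (c4,d2,p4)→practised(p4,d2) ✓  (c5,d2,p1)→practised(p1,d2) ✗  (c5,d2,p2)→practised(p2,d2) ✗  (c5,d2,p4)→practised(p4,d2) ✓  (c5,d3,p1)→practised(p1,d3) ✗
Counterexamples (restrictor triples failing the scope): 6.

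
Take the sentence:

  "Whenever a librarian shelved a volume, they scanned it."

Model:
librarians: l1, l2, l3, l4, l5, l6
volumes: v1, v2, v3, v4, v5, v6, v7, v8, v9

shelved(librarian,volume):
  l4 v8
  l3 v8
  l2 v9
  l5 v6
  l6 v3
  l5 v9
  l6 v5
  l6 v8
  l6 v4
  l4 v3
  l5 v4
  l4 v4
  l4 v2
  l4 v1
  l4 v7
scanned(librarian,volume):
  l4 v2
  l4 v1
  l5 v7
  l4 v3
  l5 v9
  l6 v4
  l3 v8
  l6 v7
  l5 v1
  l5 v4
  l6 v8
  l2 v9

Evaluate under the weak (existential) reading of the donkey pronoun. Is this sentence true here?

True

"it" takes "a volume" as antecedent — a donkey pronoun bound across the clause boundary.
Weak reading: every librarian l with some shelved-volume has at least one shelved-volume v such that scanned(l,v).
Per librarian: l2:✓  l3:✓  l4:✓  l5:✓  l6:✓
Every librarian in the restrictor has a witness.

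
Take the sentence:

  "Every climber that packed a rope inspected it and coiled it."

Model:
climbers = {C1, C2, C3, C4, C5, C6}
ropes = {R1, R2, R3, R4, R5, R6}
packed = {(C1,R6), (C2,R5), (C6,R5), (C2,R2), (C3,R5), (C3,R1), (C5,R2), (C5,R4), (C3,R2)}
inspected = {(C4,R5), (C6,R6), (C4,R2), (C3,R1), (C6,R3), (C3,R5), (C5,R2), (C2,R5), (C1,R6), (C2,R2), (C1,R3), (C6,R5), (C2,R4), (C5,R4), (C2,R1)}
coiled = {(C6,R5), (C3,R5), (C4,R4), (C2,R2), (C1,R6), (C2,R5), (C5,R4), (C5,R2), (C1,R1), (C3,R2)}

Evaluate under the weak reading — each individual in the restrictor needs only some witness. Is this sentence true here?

True

"it" takes "a rope" as antecedent — a donkey pronoun bound across the clause boundary.
Weak reading: every climber c with some packed-rope has at least one packed-rope r such that inspected(c,r) ∧ coiled(c,r).
Per climber: C1:✓  C2:✓  C3:✓  C5:✓  C6:✓
Every climber in the restrictor has a witness.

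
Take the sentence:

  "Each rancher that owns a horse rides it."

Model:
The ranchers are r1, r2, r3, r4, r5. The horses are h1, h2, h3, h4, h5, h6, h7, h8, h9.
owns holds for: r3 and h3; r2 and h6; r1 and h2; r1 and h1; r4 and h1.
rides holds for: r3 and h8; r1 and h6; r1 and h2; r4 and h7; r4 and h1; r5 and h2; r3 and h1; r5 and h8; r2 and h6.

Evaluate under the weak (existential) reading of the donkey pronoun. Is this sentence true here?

"it" takes "a horse" as antecedent — a donkey pronoun bound across the clause boundary.
Weak reading: every rancher r with some owns-horse has at least one owns-horse h such that rides(r,h).
Per rancher: r1:✓  r2:✓  r3:✗  r4:✓
r3 has no witness among its owns-horses.

False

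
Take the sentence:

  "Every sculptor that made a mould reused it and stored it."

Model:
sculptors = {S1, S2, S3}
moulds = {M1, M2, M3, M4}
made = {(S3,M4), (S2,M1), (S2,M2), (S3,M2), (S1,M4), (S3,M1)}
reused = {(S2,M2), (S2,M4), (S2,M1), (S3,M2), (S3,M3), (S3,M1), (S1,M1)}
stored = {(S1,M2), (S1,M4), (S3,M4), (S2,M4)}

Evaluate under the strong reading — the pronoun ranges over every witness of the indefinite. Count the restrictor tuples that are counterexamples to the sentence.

"it" takes "a mould" as antecedent — a donkey pronoun bound across the clause boundary.
Strong reading: for every (s,m) with made(s,m), reused(s,m) ∧ stored(s,m).
Restrictor pairs: (S1,M4) ✗  (S2,M1) ✗  (S2,M2) ✗  (S3,M1) ✗  (S3,M2) ✗  (S3,M4) ✗
Counterexamples (restrictor pairs failing the scope): 6.

6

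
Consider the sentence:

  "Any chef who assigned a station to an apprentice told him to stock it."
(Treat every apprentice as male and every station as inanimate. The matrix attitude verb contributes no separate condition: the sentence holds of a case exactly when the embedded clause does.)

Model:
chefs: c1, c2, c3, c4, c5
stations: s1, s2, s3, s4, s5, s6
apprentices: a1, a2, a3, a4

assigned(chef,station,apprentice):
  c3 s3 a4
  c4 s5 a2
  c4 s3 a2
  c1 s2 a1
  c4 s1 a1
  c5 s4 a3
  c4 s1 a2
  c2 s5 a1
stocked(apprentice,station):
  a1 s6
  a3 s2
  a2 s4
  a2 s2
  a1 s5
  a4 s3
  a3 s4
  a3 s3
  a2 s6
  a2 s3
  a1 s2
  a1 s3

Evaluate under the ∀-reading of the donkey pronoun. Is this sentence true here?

"him" takes "an apprentice" as antecedent and "it" takes "a station"; both are donkey pronouns co-varying with the restrictor.
Strong reading: for every (c,s,a) with assigned(c,s,a), stocked(a,s).
Restrictor triples: (c1,s2,a1)→stocked(a1,s2) ✓  (c2,s5,a1)→stocked(a1,s5) ✓  (c3,s3,a4)→stocked(a4,s3) ✓  (c4,s1,a1)→stocked(a1,s1) ✗  (c4,s1,a2)→stocked(a2,s1) ✗  (c4,s3,a2)→stocked(a2,s3) ✓  (c4,s5,a2)→stocked(a2,s5) ✗  (c5,s4,a3)→stocked(a3,s4) ✓
Counterexample: (c4,s1,a1) — stocked(a1,s1) does not hold.

False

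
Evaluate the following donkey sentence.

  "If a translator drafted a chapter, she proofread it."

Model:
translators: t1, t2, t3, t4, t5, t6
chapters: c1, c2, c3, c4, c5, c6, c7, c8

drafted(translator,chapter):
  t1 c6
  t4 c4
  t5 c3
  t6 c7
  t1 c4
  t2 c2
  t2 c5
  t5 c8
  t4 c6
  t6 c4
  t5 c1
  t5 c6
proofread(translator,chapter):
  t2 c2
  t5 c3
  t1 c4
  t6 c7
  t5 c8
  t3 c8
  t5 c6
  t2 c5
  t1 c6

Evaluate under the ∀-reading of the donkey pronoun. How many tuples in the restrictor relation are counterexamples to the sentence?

4

"it" takes "a chapter" as antecedent — a donkey pronoun bound across the clause boundary.
Strong reading: for every (t,c) with drafted(t,c), proofread(t,c).
Restrictor pairs: (t1,c4) ✓  (t1,c6) ✓  (t2,c2) ✓  (t2,c5) ✓  (t4,c4) ✗  (t4,c6) ✗  (t5,c1) ✗  (t5,c3) ✓  (t5,c6) ✓  (t5,c8) ✓  (t6,c4) ✗  (t6,c7) ✓
Counterexamples (restrictor pairs failing the scope): 4.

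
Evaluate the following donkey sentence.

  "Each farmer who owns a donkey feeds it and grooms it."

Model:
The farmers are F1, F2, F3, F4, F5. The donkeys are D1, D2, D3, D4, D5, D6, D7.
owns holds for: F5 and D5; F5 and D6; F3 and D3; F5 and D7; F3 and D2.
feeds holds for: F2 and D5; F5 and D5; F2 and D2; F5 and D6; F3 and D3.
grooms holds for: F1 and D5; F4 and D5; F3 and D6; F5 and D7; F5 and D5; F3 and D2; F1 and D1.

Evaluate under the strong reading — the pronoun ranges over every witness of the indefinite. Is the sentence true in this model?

"it" takes "a donkey" as antecedent — a donkey pronoun bound across the clause boundary.
Strong reading: for every (f,d) with owns(f,d), feeds(f,d) ∧ grooms(f,d).
Restrictor pairs: (F3,D2) ✗  (F3,D3) ✗  (F5,D5) ✓  (F5,D6) ✗  (F5,D7) ✗
Counterexample: (F3,D2) is in owns but fails the scope.

False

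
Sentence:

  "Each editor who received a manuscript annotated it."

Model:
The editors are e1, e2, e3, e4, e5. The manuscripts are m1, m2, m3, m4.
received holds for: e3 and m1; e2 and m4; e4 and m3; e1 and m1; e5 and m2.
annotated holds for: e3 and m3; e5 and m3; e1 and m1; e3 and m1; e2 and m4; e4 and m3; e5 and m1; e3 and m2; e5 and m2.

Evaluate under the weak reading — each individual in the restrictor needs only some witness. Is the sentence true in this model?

True

"it" takes "a manuscript" as antecedent — a donkey pronoun bound across the clause boundary.
Weak reading: every editor e with some received-manuscript has at least one received-manuscript m such that annotated(e,m).
Per editor: e1:✓  e2:✓  e3:✓  e4:✓  e5:✓
Every editor in the restrictor has a witness.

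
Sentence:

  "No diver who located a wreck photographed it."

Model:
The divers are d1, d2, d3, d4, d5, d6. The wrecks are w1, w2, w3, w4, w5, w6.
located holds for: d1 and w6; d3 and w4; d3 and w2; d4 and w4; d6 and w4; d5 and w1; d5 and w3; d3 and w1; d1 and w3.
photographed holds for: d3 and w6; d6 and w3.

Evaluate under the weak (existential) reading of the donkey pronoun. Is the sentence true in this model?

"it" takes "a wreck" as antecedent — a donkey pronoun bound across the clause boundary.
Truth condition: for no (d,w) with located(d,w) does photographed(d,w) hold.
Restrictor pairs — does the scope hold? (d1,w3):fails  (d1,w6):fails  (d3,w1):fails  (d3,w2):fails  (d3,w4):fails  (d4,w4):fails  (d5,w1):fails  (d5,w3):fails  (d6,w4):fails
Scope holds for no restrictor pair, so the sentence is true.

True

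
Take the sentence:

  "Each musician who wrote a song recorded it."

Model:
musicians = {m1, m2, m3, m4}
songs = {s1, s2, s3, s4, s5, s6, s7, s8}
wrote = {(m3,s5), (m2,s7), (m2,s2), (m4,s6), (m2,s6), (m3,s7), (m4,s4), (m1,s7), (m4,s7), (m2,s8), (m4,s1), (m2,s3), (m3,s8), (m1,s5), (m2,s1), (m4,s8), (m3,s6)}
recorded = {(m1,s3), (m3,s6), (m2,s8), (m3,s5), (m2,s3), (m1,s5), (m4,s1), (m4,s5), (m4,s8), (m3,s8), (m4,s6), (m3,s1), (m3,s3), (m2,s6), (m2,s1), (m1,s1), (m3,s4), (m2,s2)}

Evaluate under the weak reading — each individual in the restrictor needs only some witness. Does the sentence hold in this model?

True

"it" takes "a song" as antecedent — a donkey pronoun bound across the clause boundary.
Weak reading: every musician m with some wrote-song has at least one wrote-song s such that recorded(m,s).
Per musician: m1:✓  m2:✓  m3:✓  m4:✓
Every musician in the restrictor has a witness.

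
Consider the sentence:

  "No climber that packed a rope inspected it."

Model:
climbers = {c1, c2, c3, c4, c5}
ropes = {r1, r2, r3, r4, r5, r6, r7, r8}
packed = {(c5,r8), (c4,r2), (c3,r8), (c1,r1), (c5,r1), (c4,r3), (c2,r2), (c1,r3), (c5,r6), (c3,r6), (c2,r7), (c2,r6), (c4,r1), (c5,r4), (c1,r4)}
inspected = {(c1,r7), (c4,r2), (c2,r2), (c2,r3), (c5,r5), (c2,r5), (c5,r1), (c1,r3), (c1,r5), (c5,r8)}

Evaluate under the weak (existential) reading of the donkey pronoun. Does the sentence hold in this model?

False

"it" takes "a rope" as antecedent — a donkey pronoun bound across the clause boundary.
Truth condition: for no (c,r) with packed(c,r) does inspected(c,r) hold.
Restrictor pairs — does the scope hold? (c1,r1):fails  (c1,r3):holds  (c1,r4):fails  (c2,r2):holds  (c2,r6):fails  (c2,r7):fails  (c3,r6):fails  (c3,r8):fails  (c4,r1):fails  (c4,r2):holds  (c4,r3):fails  (c5,r1):holds  (c5,r4):fails  (c5,r6):fails  (c5,r8):holds
Scope holds for 5 pair(s), so the sentence is false.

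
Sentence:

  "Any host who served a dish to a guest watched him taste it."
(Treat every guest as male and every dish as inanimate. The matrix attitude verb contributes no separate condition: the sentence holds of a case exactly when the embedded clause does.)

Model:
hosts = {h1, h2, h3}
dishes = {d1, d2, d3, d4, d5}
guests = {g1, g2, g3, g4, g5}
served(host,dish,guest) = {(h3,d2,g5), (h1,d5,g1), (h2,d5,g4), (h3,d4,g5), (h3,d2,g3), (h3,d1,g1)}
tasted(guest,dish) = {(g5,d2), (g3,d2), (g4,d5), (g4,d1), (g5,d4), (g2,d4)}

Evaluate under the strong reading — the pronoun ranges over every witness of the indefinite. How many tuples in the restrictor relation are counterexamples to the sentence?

2

"him" takes "a guest" as antecedent and "it" takes "a dish"; both are donkey pronouns co-varying with the restrictor.
Strong reading: for every (h,d,g) with served(h,d,g), tasted(g,d).
Restrictor triples: (h1,d5,g1)→tasted(g1,d5) ✗  (h2,d5,g4)→tasted(g4,d5) ✓  (h3,d1,g1)→tasted(g1,d1) ✗  (h3,d2,g3)→tasted(g3,d2) ✓  (h3,d2,g5)→tasted(g5,d2) ✓  (h3,d4,g5)→tasted(g5,d4) ✓
Counterexamples (restrictor triples failing the scope): 2.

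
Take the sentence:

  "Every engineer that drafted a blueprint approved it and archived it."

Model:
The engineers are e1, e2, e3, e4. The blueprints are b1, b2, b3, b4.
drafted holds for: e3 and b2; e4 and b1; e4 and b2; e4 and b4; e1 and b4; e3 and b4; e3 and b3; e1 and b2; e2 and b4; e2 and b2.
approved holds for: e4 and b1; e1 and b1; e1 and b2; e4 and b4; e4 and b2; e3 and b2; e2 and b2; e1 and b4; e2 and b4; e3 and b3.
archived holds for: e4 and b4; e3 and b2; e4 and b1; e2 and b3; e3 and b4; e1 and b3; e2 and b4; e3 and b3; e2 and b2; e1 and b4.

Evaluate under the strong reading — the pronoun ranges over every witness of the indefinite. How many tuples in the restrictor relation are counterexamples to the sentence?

3

"it" takes "a blueprint" as antecedent — a donkey pronoun bound across the clause boundary.
Strong reading: for every (e,b) with drafted(e,b), approved(e,b) ∧ archived(e,b).
Restrictor pairs: (e1,b2) ✗  (e1,b4) ✓  (e2,b2) ✓  (e2,b4) ✓  (e3,b2) ✓  (e3,b3) ✓  (e3,b4) ✗  (e4,b1) ✓  (e4,b2) ✗  (e4,b4) ✓
Counterexamples (restrictor pairs failing the scope): 3.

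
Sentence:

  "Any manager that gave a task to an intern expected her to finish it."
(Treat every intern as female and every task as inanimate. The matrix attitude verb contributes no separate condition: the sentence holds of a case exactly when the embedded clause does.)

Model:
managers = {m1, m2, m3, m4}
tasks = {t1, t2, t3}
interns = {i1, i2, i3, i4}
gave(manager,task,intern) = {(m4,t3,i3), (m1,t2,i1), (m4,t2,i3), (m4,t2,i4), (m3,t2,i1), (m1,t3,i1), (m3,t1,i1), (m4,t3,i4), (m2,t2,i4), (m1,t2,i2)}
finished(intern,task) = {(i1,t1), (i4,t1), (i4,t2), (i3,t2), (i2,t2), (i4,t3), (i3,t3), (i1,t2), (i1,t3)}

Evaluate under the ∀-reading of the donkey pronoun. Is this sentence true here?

"her" takes "an intern" as antecedent and "it" takes "a task"; both are donkey pronouns co-varying with the restrictor.
Strong reading: for every (m,t,i) with gave(m,t,i), finished(i,t).
Restrictor triples: (m1,t2,i1)→finished(i1,t2) ✓  (m1,t2,i2)→finished(i2,t2) ✓  (m1,t3,i1)→finished(i1,t3) ✓  (m2,t2,i4)→finished(i4,t2) ✓  (m3,t1,i1)→finished(i1,t1) ✓  (m3,t2,i1)→finished(i1,t2) ✓  (m4,t2,i3)→finished(i3,t2) ✓  (m4,t2,i4)→finished(i4,t2) ✓  (m4,t3,i3)→finished(i3,t3) ✓  (m4,t3,i4)→finished(i4,t3) ✓
Every restrictor triple satisfies the scope.

True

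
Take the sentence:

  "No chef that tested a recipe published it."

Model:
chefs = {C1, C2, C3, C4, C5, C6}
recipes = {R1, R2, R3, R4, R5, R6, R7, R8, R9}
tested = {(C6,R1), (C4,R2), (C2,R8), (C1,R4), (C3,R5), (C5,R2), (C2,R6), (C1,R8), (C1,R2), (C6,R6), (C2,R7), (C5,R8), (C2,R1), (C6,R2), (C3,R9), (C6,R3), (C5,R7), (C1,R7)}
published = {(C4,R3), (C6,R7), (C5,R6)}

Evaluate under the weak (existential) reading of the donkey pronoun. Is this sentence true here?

"it" takes "a recipe" as antecedent — a donkey pronoun bound across the clause boundary.
Truth condition: for no (c,r) with tested(c,r) does published(c,r) hold.
Restrictor pairs — does the scope hold? (C1,R2):fails  (C1,R4):fails  (C1,R7):fails  (C1,R8):fails  (C2,R1):fails  (C2,R6):fails  (C2,R7):fails  (C2,R8):fails  (C3,R5):fails  (C3,R9):fails  (C4,R2):fails  (C5,R2):fails  (C5,R7):fails  (C5,R8):fails  (C6,R1):fails  (C6,R2):fails  (C6,R3):fails  (C6,R6):fails
Scope holds for no restrictor pair, so the sentence is true.

True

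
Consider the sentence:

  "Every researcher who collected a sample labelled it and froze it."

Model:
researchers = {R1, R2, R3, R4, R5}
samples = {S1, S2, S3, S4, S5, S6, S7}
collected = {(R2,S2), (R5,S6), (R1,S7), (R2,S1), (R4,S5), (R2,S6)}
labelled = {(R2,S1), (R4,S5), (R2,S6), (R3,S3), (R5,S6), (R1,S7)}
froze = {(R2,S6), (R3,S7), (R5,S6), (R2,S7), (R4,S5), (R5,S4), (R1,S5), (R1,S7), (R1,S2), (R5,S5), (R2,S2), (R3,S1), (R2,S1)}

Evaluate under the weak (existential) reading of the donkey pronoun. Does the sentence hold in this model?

"it" takes "a sample" as antecedent — a donkey pronoun bound across the clause boundary.
Weak reading: every researcher r with some collected-sample has at least one collected-sample s such that labelled(r,s) ∧ froze(r,s).
Per researcher: R1:✓  R2:✓  R4:✓  R5:✓
Every researcher in the restrictor has a witness.

True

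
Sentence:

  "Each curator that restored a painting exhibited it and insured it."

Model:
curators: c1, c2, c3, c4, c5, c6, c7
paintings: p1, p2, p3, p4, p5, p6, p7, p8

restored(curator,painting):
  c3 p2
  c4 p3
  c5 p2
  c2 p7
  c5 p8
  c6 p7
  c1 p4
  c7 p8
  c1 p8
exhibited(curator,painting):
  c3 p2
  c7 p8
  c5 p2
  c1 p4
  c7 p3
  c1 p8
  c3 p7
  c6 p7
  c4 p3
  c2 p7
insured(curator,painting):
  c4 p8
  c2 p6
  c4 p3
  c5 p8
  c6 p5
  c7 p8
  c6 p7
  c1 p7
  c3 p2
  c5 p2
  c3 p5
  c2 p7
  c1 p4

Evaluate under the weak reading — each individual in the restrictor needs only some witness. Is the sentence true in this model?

"it" takes "a painting" as antecedent — a donkey pronoun bound across the clause boundary.
Weak reading: every curator c with some restored-painting has at least one restored-painting p such that exhibited(c,p) ∧ insured(c,p).
Per curator: c1:✓  c2:✓  c3:✓  c4:✓  c5:✓  c6:✓  c7:✓
Every curator in the restrictor has a witness.

True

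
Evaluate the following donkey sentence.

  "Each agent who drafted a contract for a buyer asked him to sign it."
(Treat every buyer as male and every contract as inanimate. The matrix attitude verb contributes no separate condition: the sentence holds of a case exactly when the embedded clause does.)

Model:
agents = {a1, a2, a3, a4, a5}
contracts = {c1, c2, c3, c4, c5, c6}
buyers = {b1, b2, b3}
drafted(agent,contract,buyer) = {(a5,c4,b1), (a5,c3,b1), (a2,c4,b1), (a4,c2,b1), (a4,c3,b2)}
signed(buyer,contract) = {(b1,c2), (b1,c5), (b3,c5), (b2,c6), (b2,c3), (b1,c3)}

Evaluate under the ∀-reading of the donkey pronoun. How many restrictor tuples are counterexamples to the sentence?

2

"him" takes "a buyer" as antecedent and "it" takes "a contract"; both are donkey pronouns co-varying with the restrictor.
Strong reading: for every (a,c,b) with drafted(a,c,b), signed(b,c).
Restrictor triples: (a2,c4,b1)→signed(b1,c4) ✗  (a4,c2,b1)→signed(b1,c2) ✓  (a4,c3,b2)→signed(b2,c3) ✓  (a5,c3,b1)→signed(b1,c3) ✓  (a5,c4,b1)→signed(b1,c4) ✗
Counterexamples (restrictor triples failing the scope): 2.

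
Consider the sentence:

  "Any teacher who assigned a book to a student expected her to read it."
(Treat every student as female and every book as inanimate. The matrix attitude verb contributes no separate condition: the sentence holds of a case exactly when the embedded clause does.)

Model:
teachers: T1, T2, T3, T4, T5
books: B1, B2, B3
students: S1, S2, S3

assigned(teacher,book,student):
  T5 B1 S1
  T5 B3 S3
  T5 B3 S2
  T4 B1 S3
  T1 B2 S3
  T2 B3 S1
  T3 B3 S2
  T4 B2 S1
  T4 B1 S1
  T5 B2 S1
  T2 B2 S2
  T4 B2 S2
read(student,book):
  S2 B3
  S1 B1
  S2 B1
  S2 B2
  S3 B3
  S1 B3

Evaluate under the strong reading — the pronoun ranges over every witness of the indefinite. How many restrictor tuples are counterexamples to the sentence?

4

"her" takes "a student" as antecedent and "it" takes "a book"; both are donkey pronouns co-varying with the restrictor.
Strong reading: for every (t,b,s) with assigned(t,b,s), read(s,b).
Restrictor triples: (T1,B2,S3)→read(S3,B2) ✗  (T2,B2,S2)→read(S2,B2) ✓  (T2,B3,S1)→read(S1,B3) ✓  (T3,B3,S2)→read(S2,B3) ✓  (T4,B1,S1)→read(S1,B1) ✓  (T4,B1,S3)→read(S3,B1) ✗  (T4,B2,S1)→read(S1,B2) ✗  (T4,B2,S2)→read(S2,B2) ✓  (T5,B1,S1)→read(S1,B1) ✓  (T5,B2,S1)→read(S1,B2) ✗  (T5,B3,S2)→read(S2,B3) ✓  (T5,B3,S3)→read(S3,B3) ✓
Counterexamples (restrictor triples failing the scope): 4.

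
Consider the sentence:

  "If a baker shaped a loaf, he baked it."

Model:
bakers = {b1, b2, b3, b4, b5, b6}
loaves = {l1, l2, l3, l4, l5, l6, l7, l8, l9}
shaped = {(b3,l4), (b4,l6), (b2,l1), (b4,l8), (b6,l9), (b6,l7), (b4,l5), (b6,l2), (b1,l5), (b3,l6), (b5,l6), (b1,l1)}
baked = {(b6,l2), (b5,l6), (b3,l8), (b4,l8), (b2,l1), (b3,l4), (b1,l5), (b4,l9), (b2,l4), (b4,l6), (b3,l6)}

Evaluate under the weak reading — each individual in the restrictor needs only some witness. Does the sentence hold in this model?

True

"it" takes "a loaf" as antecedent — a donkey pronoun bound across the clause boundary.
Weak reading: every baker b with some shaped-loaf has at least one shaped-loaf l such that baked(b,l).
Per baker: b1:✓  b2:✓  b3:✓  b4:✓  b5:✓  b6:✓
Every baker in the restrictor has a witness.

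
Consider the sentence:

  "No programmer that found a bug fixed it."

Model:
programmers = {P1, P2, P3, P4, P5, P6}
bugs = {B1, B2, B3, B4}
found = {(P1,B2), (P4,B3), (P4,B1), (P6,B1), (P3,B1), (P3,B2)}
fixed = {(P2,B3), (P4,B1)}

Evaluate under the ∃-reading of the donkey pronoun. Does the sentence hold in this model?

"it" takes "a bug" as antecedent — a donkey pronoun bound across the clause boundary.
Truth condition: for no (p,b) with found(p,b) does fixed(p,b) hold.
Restrictor pairs — does the scope hold? (P1,B2):fails  (P3,B1):fails  (P3,B2):fails  (P4,B1):holds  (P4,B3):fails  (P6,B1):fails
Scope holds for 1 pair(s), so the sentence is false.

False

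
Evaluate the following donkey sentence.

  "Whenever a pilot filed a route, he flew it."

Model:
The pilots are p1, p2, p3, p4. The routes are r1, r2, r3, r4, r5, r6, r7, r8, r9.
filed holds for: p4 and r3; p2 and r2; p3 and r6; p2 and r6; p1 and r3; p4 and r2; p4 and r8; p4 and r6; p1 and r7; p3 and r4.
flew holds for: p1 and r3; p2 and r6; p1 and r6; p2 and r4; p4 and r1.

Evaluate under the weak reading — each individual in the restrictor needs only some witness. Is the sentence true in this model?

False

"it" takes "a route" as antecedent — a donkey pronoun bound across the clause boundary.
Weak reading: every pilot p with some filed-route has at least one filed-route r such that flew(p,r).
Per pilot: p1:✓  p2:✓  p3:✗  p4:✗
p3 has no witness among its filed-routes.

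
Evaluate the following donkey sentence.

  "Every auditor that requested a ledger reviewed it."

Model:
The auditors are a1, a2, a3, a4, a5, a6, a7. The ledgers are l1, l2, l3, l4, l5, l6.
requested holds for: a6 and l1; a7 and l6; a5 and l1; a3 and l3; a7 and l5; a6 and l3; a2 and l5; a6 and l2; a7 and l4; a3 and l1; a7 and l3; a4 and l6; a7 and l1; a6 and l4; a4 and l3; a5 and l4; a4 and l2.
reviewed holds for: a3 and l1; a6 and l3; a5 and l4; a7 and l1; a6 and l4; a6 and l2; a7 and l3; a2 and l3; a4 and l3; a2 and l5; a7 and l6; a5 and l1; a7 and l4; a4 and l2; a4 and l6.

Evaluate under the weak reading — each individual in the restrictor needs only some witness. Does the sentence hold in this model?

"it" takes "a ledger" as antecedent — a donkey pronoun bound across the clause boundary.
Weak reading: every auditor a with some requested-ledger has at least one requested-ledger l such that reviewed(a,l).
Per auditor: a2:✓  a3:✓  a4:✓  a5:✓  a6:✓  a7:✓
Every auditor in the restrictor has a witness.

True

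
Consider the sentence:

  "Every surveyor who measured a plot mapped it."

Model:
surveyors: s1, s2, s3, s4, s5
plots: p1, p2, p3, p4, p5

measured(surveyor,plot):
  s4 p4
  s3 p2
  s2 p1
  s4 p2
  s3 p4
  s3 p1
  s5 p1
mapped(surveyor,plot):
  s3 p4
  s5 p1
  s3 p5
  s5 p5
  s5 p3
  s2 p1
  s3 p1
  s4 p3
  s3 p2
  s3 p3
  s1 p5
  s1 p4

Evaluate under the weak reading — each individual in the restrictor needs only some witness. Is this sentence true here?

"it" takes "a plot" as antecedent — a donkey pronoun bound across the clause boundary.
Weak reading: every surveyor s with some measured-plot has at least one measured-plot p such that mapped(s,p).
Per surveyor: s2:✓  s3:✓  s4:✗  s5:✓
s4 has no witness among its measured-plots.

False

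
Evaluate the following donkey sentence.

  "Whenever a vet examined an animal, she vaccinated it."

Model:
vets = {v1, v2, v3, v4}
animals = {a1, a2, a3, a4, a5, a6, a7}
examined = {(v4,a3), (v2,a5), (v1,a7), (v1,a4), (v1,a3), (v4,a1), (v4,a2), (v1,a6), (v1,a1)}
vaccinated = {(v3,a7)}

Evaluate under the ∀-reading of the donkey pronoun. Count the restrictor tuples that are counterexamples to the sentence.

9

"it" takes "an animal" as antecedent — a donkey pronoun bound across the clause boundary.
Strong reading: for every (v,a) with examined(v,a), vaccinated(v,a).
Restrictor pairs: (v1,a1) ✗  (v1,a3) ✗  (v1,a4) ✗  (v1,a6) ✗  (v1,a7) ✗  (v2,a5) ✗  (v4,a1) ✗  (v4,a2) ✗  (v4,a3) ✗
Counterexamples (restrictor pairs failing the scope): 9.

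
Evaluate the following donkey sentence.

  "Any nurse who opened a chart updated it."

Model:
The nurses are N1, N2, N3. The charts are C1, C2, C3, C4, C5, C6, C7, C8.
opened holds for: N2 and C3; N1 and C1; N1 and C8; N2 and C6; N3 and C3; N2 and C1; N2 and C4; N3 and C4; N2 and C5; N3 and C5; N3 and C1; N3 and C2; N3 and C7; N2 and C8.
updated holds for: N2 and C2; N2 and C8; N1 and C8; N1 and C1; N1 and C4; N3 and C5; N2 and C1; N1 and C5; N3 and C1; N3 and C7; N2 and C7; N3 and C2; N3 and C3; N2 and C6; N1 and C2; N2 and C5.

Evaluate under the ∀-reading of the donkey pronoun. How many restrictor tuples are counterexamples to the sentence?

3

"it" takes "a chart" as antecedent — a donkey pronoun bound across the clause boundary.
Strong reading: for every (n,c) with opened(n,c), updated(n,c).
Restrictor pairs: (N1,C1) ✓  (N1,C8) ✓  (N2,C1) ✓  (N2,C3) ✗  (N2,C4) ✗  (N2,C5) ✓  (N2,C6) ✓  (N2,C8) ✓  (N3,C1) ✓  (N3,C2) ✓  (N3,C3) ✓  (N3,C4) ✗  (N3,C5) ✓  (N3,C7) ✓
Counterexamples (restrictor pairs failing the scope): 3.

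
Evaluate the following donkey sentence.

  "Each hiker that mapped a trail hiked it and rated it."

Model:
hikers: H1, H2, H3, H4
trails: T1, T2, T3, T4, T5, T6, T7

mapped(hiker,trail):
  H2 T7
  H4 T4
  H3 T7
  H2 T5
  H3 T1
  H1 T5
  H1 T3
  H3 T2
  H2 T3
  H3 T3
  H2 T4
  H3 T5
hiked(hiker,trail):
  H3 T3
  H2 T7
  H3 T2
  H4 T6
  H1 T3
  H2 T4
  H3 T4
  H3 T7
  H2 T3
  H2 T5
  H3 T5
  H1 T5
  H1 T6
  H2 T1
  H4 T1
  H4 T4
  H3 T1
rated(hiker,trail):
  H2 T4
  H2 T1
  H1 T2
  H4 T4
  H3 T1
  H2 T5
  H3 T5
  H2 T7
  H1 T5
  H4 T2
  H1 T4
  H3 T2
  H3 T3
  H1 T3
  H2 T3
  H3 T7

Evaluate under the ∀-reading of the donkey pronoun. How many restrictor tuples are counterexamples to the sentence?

"it" takes "a trail" as antecedent — a donkey pronoun bound across the clause boundary.
Strong reading: for every (h,t) with mapped(h,t), hiked(h,t) ∧ rated(h,t).
Restrictor pairs: (H1,T3) ✓  (H1,T5) ✓  (H2,T3) ✓  (H2,T4) ✓  (H2,T5) ✓  (H2,T7) ✓  (H3,T1) ✓  (H3,T2) ✓  (H3,T3) ✓  (H3,T5) ✓  (H3,T7) ✓  (H4,T4) ✓
Counterexamples (restrictor pairs failing the scope): 0.

0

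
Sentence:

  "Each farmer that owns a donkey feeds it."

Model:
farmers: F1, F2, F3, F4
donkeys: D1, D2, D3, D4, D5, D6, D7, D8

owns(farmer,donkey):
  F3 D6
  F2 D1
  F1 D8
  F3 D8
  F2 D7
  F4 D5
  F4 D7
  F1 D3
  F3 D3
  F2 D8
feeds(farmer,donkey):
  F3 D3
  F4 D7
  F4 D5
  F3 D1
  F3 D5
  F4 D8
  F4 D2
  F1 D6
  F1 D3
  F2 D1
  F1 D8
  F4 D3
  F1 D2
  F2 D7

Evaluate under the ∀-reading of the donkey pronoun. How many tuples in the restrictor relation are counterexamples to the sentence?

"it" takes "a donkey" as antecedent — a donkey pronoun bound across the clause boundary.
Strong reading: for every (f,d) with owns(f,d), feeds(f,d).
Restrictor pairs: (F1,D3) ✓  (F1,D8) ✓  (F2,D1) ✓  (F2,D7) ✓  (F2,D8) ✗  (F3,D3) ✓  (F3,D6) ✗  (F3,D8) ✗  (F4,D5) ✓  (F4,D7) ✓
Counterexamples (restrictor pairs failing the scope): 3.

3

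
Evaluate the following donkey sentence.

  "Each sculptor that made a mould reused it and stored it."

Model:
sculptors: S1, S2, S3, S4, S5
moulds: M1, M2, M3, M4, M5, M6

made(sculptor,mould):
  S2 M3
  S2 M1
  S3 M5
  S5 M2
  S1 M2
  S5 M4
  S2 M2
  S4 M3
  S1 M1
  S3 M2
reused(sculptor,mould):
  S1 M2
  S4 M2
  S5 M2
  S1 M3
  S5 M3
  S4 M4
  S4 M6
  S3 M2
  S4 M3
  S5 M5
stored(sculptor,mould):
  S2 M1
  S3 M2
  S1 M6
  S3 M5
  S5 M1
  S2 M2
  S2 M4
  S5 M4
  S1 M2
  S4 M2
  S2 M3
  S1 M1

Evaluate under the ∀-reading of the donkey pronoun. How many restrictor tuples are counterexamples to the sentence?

8

"it" takes "a mould" as antecedent — a donkey pronoun bound across the clause boundary.
Strong reading: for every (s,m) with made(s,m), reused(s,m) ∧ stored(s,m).
Restrictor pairs: (S1,M1) ✗  (S1,M2) ✓  (S2,M1) ✗  (S2,M2) ✗  (S2,M3) ✗  (S3,M2) ✓  (S3,M5) ✗  (S4,M3) ✗  (S5,M2) ✗  (S5,M4) ✗
Counterexamples (restrictor pairs failing the scope): 8.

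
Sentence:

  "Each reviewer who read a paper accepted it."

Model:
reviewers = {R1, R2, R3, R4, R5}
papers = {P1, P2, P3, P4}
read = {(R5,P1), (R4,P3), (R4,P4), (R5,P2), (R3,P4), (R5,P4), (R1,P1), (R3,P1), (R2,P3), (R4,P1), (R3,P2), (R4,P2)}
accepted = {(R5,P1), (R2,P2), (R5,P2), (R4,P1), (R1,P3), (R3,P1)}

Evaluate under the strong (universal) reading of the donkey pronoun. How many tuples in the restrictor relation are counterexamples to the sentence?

8

"it" takes "a paper" as antecedent — a donkey pronoun bound across the clause boundary.
Strong reading: for every (r,p) with read(r,p), accepted(r,p).
Restrictor pairs: (R1,P1) ✗  (R2,P3) ✗  (R3,P1) ✓  (R3,P2) ✗  (R3,P4) ✗  (R4,P1) ✓  (R4,P2) ✗  (R4,P3) ✗  (R4,P4) ✗  (R5,P1) ✓  (R5,P2) ✓  (R5,P4) ✗
Counterexamples (restrictor pairs failing the scope): 8.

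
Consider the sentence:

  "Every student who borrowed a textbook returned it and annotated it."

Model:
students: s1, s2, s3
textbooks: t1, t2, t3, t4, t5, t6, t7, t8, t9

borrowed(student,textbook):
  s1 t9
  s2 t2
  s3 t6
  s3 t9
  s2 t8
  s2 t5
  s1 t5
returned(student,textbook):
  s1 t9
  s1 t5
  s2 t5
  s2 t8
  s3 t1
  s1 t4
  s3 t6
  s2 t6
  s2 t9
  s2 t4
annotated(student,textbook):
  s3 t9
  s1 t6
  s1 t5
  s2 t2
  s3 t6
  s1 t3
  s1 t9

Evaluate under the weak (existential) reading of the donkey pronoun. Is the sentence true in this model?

False

"it" takes "a textbook" as antecedent — a donkey pronoun bound across the clause boundary.
Weak reading: every student s with some borrowed-textbook has at least one borrowed-textbook t such that returned(s,t) ∧ annotated(s,t).
Per student: s1:✓  s2:✗  s3:✓
s2 has no witness among its borrowed-textbooks.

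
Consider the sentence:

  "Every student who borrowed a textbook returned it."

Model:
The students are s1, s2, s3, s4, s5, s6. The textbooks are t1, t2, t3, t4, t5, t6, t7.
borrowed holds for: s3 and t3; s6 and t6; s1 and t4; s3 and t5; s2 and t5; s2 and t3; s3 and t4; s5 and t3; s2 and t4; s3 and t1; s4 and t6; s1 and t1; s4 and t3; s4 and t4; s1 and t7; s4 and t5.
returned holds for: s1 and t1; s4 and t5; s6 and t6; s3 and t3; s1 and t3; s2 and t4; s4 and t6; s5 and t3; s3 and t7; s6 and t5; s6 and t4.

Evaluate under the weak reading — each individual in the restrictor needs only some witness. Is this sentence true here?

True

"it" takes "a textbook" as antecedent — a donkey pronoun bound across the clause boundary.
Weak reading: every student s with some borrowed-textbook has at least one borrowed-textbook t such that returned(s,t).
Per student: s1:✓  s2:✓  s3:✓  s4:✓  s5:✓  s6:✓
Every student in the restrictor has a witness.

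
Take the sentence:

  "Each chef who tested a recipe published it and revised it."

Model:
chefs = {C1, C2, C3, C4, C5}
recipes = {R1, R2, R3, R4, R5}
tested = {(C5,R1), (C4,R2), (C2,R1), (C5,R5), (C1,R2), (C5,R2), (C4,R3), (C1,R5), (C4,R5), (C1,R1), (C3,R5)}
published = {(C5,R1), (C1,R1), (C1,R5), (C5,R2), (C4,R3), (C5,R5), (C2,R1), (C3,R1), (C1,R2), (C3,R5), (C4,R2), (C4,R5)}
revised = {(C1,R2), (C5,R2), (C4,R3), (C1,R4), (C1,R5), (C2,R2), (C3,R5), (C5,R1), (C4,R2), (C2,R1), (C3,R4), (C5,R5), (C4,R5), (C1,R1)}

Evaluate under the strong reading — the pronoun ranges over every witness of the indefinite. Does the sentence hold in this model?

True

"it" takes "a recipe" as antecedent — a donkey pronoun bound across the clause boundary.
Strong reading: for every (c,r) with tested(c,r), published(c,r) ∧ revised(c,r).
Restrictor pairs: (C1,R1) ✓  (C1,R2) ✓  (C1,R5) ✓  (C2,R1) ✓  (C3,R5) ✓  (C4,R2) ✓  (C4,R3) ✓  (C4,R5) ✓  (C5,R1) ✓  (C5,R2) ✓  (C5,R5) ✓
Every restrictor pair satisfies the scope.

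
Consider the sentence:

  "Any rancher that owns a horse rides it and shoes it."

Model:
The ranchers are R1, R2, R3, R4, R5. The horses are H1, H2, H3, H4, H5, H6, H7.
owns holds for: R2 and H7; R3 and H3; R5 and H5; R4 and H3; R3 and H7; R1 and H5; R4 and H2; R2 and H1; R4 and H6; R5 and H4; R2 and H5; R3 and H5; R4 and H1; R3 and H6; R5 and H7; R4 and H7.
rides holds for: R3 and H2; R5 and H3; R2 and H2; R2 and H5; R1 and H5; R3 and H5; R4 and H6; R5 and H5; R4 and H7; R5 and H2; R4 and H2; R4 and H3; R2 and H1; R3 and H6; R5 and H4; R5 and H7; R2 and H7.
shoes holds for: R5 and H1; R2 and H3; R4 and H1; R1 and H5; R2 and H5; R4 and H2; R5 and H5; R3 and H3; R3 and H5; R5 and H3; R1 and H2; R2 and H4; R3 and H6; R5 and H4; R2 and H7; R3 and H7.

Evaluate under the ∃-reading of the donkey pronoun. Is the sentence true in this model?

True

"it" takes "a horse" as antecedent — a donkey pronoun bound across the clause boundary.
Weak reading: every rancher r with some owns-horse has at least one owns-horse h such that rides(r,h) ∧ shoes(r,h).
Per rancher: R1:✓  R2:✓  R3:✓  R4:✓  R5:✓
Every rancher in the restrictor has a witness.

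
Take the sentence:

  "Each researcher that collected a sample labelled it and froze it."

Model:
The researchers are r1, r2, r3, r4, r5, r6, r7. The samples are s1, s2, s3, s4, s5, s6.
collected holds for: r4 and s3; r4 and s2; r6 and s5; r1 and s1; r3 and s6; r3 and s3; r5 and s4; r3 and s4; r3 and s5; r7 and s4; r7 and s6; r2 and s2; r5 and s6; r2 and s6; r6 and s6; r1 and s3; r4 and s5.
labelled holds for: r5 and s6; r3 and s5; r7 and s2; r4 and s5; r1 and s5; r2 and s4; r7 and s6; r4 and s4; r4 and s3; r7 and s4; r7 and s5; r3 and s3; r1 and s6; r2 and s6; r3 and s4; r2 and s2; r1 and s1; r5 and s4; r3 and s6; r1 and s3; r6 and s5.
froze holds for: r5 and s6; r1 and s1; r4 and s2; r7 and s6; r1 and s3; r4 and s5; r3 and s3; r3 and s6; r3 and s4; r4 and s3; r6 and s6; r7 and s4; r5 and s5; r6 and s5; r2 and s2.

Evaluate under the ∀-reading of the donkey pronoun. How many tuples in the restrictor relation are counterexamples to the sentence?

"it" takes "a sample" as antecedent — a donkey pronoun bound across the clause boundary.
Strong reading: for every (r,s) with collected(r,s), labelled(r,s) ∧ froze(r,s).
Restrictor pairs: (r1,s1) ✓  (r1,s3) ✓  (r2,s2) ✓  (r2,s6) ✗  (r3,s3) ✓  (r3,s4) ✓  (r3,s5) ✗  (r3,s6) ✓  (r4,s2) ✗  (r4,s3) ✓  (r4,s5) ✓  (r5,s4) ✗  (r5,s6) ✓  (r6,s5) ✓  (r6,s6) ✗  (r7,s4) ✓  (r7,s6) ✓
Counterexamples (restrictor pairs failing the scope): 5.

5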